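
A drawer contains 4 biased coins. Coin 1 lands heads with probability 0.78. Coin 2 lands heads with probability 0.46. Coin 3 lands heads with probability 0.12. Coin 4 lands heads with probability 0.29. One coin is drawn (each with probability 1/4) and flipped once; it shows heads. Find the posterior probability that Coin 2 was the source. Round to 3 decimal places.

Tabulate prior·likelihood by source: [1] prior 0.25, lik 0.78, product 0.1950; [2] prior 0.25, lik 0.46, product 0.1150; [3] prior 0.25, lik 0.12, product 0.03000; [4] prior 0.25, lik 0.29, product 0.07250.
Normalizing constant = 0.41250; the posterior for Coin 2 is its product over the sum, 0.1150/0.41250 = 0.279.

Posterior probability ≈ 0.279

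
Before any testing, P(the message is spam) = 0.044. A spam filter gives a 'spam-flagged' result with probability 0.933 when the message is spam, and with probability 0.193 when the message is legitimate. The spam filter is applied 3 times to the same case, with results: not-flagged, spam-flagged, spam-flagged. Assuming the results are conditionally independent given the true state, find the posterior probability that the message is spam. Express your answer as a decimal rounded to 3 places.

With H the event that the message is spam, the joint likelihood of the observed sequence is P(data|H) = 0.067·0.933·0.933 = 0.058323 and P(data|¬H) = 0.807·0.193·0.193 = 0.030060.
Bayes: P(H|data) = 0.044·0.058323 / (0.044·0.058323 + 0.956·0.030060) = 0.0025662/0.031304 = 0.0820.

Posterior P(H) ≈ 0.082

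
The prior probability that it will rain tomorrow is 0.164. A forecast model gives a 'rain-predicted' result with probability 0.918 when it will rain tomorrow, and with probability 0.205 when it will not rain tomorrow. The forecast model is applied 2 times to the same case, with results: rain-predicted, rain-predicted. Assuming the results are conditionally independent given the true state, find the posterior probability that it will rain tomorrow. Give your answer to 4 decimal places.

Posterior P(H) ≈ 0.7973

With H the event that it will rain tomorrow, the joint likelihood of the observed sequence is P(data|H) = 0.918·0.918 = 0.84272 and P(data|¬H) = 0.205·0.205 = 0.042025.
Bayes: P(H|data) = 0.164·0.84272 / (0.164·0.84272 + 0.836·0.042025) = 0.13821/0.17334 = 0.7973.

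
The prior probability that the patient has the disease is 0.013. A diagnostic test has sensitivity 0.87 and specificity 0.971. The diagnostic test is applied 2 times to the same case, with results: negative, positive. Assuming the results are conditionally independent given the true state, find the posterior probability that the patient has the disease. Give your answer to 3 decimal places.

With H the event that the patient has the disease, the joint likelihood of the observed sequence is P(data|H) = 0.13·0.87 = 0.11310 and P(data|¬H) = 0.971·0.029 = 0.028159.
Bayes: P(H|data) = 0.013·0.11310 / (0.013·0.11310 + 0.987·0.028159) = 0.0014703/0.029263 = 0.0502.

Posterior P(H) ≈ 0.050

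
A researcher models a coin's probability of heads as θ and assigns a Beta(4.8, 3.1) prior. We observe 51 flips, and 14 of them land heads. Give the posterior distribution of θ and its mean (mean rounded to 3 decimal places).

The binomial likelihood is conjugate to the Beta prior: with 14 successes and 37 failures, the posterior is Beta(4.8+14, 3.1+37) = Beta(18.8, 40.1).
E[θ | data] = 18.8/(18.8+40.1) = 0.319.

Posterior: Beta(18.8, 40.1); mean ≈ 0.319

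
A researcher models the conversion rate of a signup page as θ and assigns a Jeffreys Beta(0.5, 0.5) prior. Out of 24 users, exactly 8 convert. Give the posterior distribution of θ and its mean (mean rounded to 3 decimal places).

Posterior: Beta(8.5, 16.5); mean ≈ 0.340

Observing 8 successes and 16 failures updates Beta(0.5, 0.5) by adding the success and failure counts to the two shape parameters: α = 0.5+8 = 8.5, β = 0.5+16 = 16.5.
Posterior mean = α/(α+β) = 8.5/25 = 0.340.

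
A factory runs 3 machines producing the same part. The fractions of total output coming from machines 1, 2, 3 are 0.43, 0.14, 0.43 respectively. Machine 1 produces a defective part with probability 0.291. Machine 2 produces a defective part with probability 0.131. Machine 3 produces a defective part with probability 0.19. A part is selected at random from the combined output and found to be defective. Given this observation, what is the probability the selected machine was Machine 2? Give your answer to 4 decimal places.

Posterior probability ≈ 0.0814

Tabulate prior·likelihood by source: [1] prior 0.43, lik 0.291, product 0.1251; [2] prior 0.14, lik 0.131, product 0.01834; [3] prior 0.43, lik 0.19, product 0.08170.
Normalizing constant = 0.22517; the posterior for Machine 2 is its product over the sum, 0.01834/0.22517 = 0.0814.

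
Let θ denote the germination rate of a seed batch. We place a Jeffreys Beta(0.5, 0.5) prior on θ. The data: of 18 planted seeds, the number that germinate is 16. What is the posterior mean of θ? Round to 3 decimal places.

Posterior mean ≈ 0.868

Observing 16 successes and 2 failures updates Beta(0.5, 0.5) by adding the success and failure counts to the two shape parameters: α = 0.5+16 = 16.5, β = 0.5+2 = 2.5.
Posterior mean = α/(α+β) = 16.5/19 = 0.868.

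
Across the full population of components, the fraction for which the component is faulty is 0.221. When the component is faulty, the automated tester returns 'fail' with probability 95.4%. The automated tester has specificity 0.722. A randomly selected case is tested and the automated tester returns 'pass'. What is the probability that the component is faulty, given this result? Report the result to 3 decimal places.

P(H | E) ≈ 0.018

Write H for 'the component is faulty'. Prior odds H:¬H = 0.221/0.779 = 0.28370. For the 'pass' outcome, the likelihood ratio is 0.046/0.722 = 0.063712.
Posterior odds = 0.28370 × 0.063712 = 0.018075, so P(H|E) = 0.018075/(1+0.018075) = 0.018.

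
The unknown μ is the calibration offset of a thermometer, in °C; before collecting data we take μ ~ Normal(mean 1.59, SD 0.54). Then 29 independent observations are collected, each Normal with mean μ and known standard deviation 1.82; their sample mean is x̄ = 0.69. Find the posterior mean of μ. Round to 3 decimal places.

Posterior mean ≈ 0.943

Prior precision 1/τ₀² = 1/0.54² = 3.42936; data precision n/σ² = 29/1.82² = 8.75498.
Posterior precision = 3.42936 + 8.75498 = 12.1843.
Posterior mean = (3.42936·1.59 + 8.75498·0.69) / 12.1843 = 0.943.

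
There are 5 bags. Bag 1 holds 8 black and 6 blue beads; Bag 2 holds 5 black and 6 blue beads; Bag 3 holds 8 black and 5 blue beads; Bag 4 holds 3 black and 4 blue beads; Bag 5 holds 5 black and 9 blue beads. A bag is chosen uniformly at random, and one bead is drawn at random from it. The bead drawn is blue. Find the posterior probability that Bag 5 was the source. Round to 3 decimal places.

P(blue|Bag 1) = 0.4286; P(blue|Bag 2) = 0.5455; P(blue|Bag 3) = 0.3846; P(blue|Bag 4) = 0.5714; P(blue|Bag 5) = 0.6429.
Prior × likelihood for each source: 0.2·0.4286=0.08571, 0.2·0.5455=0.1091, 0.2·0.3846=0.07692, 0.2·0.5714=0.1143, 0.2·0.6429=0.1286. Summing gives P(blue) = 0.51459.
P(Bag 5 | blue) = 0.1286 / 0.51459 = 0.250.

Posterior probability ≈ 0.250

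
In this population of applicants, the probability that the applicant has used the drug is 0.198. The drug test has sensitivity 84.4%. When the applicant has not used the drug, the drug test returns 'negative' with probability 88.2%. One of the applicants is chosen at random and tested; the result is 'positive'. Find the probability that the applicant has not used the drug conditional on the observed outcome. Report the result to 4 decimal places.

P(¬H | E) ≈ 0.3616

Write H for 'the applicant has used the drug'. Prior odds H:¬H = 0.198/0.802 = 0.24688. For the 'positive' outcome, the likelihood ratio is 0.844/0.118 = 7.1525.
Posterior odds = 0.24688 × 7.1525 = 1.7658, so P(H|E) = 1.7658/(1+1.7658) = 0.6384. Then P(¬H|E) = 1 − 0.6384 = 0.3616.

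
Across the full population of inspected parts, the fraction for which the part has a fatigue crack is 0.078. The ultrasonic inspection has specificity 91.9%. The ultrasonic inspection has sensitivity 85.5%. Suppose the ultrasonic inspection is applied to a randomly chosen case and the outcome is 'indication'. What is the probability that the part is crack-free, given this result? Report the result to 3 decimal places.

P(¬H | E) ≈ 0.528

Write H for 'the part has a fatigue crack'. Prior odds H:¬H = 0.078/0.922 = 0.084599. For the 'indication' outcome, the likelihood ratio is 0.855/0.081 = 10.556.
Posterior odds = 0.084599 × 10.556 = 0.89299, so P(H|E) = 0.89299/(1+0.89299) = 0.472. Then P(¬H|E) = 1 − 0.472 = 0.528.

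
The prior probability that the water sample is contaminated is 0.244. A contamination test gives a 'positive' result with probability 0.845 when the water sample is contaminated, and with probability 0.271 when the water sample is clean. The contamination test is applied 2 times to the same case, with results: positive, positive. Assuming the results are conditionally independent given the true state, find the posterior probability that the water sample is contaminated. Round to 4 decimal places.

With H the event that the water sample is contaminated, the joint likelihood of the observed sequence is P(data|H) = 0.845·0.845 = 0.71402 and P(data|¬H) = 0.271·0.271 = 0.073441.
Bayes: P(H|data) = 0.244·0.71402 / (0.244·0.71402 + 0.756·0.073441) = 0.17422/0.22974 = 0.7583.

Posterior P(H) ≈ 0.7583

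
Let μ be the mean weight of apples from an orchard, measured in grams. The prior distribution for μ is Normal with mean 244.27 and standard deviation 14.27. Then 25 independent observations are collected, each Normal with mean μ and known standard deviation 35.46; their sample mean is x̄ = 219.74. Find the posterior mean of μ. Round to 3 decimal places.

Posterior mean ≈ 224.599

Prior precision 1/τ₀² = 1/14.27² = 0.00491080; data precision n/σ² = 25/35.46² = 0.0198821.
Posterior precision = 0.00491080 + 0.0198821 = 0.0247929.
Posterior mean = (0.00491080·244.27 + 0.0198821·219.74) / 0.0247929 = 224.599.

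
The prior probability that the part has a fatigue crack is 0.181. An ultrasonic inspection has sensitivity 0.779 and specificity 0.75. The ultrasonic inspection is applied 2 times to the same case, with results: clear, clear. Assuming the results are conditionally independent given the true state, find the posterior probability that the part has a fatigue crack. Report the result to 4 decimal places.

Let H be the event that the part has a fatigue crack; start with P(H) = 0.181. P('indication'|H) = 0.779, P('indication'|¬H) = 0.25.
Update on result 1 ('clear'): P(H) ← 0.221·0.1810 / (0.221·0.1810 + 0.75·0.8190) = 0.040001/0.65425 = 0.0611.
Update on result 2 ('clear'): P(H) ← 0.221·0.0611 / (0.221·0.0611 + 0.75·0.9389) = 0.013512/0.71766 = 0.0188.

Posterior P(H) ≈ 0.0188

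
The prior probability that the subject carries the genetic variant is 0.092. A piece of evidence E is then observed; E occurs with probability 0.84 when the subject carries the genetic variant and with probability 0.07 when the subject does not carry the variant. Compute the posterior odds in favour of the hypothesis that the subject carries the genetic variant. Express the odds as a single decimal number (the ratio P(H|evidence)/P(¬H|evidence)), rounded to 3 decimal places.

Prior odds = 0.092/(1−0.092) = 0.10132. In log-odds, ln(0.10132) = -2.2895.
Add log likelihood ratio: ln(12.000) = 2.4849.
Posterior log-odds = 0.19545, so posterior odds = exp(0.19545) = 1.2159.

Posterior odds ≈ 1.216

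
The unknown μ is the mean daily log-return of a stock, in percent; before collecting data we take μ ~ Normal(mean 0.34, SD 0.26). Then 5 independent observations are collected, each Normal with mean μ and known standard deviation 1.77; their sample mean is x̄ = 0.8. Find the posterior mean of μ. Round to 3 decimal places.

With known σ, the Normal prior is conjugate. Weight on the data is w = (n/σ²)/(n/σ² + 1/τ₀²) = 1.59597/(1.59597+14.7929) = 0.097381.
Posterior mean = w·x̄ + (1−w)·μ₀ = 0.097381·0.8 + 0.90262·0.34 = 0.385.

Posterior mean ≈ 0.385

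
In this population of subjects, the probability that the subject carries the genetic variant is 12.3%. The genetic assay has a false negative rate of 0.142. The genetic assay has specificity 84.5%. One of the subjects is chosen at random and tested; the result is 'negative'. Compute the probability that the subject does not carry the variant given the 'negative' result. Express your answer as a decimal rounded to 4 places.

P(¬H | E) ≈ 0.9770

Write H for 'the subject carries the genetic variant'. Prior odds H:¬H = 0.123/0.877 = 0.14025. For the 'negative' outcome, the likelihood ratio is 0.142/0.845 = 0.16805.
Posterior odds = 0.14025 × 0.16805 = 0.023569, so P(H|E) = 0.023569/(1+0.023569) = 0.0230. Then P(¬H|E) = 1 − 0.0230 = 0.9770.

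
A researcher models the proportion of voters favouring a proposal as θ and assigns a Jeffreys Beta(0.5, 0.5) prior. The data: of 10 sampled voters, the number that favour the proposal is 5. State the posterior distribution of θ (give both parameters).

Posterior: Beta(5.5, 5.5)

The binomial likelihood is conjugate to the Beta prior: with 5 successes and 5 failures, the posterior is Beta(0.5+5, 0.5+5) = Beta(5.5, 5.5).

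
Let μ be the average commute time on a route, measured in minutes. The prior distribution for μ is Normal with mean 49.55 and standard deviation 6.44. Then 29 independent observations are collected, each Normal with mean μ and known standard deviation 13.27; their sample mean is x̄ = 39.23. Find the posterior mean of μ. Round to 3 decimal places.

Prior precision 1/τ₀² = 1/6.44² = 0.0241117; data precision n/σ² = 29/13.27² = 0.164686.
Posterior precision = 0.0241117 + 0.164686 = 0.188798.
Posterior mean = (0.0241117·49.55 + 0.164686·39.23) / 0.188798 = 40.548.

Posterior mean ≈ 40.548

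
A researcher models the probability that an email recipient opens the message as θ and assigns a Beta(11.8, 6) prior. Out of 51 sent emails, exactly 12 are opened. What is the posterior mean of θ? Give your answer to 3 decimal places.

The binomial likelihood is conjugate to the Beta prior: with 12 successes and 39 failures, the posterior is Beta(11.8+12, 6+39) = Beta(23.8, 45).
Posterior mean = α/(α+β) = 23.8/68.8 = 0.346.

Posterior mean ≈ 0.346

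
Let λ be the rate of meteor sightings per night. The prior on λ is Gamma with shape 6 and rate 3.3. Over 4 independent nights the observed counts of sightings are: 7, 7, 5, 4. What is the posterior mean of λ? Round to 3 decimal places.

Posterior mean ≈ 3.973

Total count ∑xᵢ = 23 over n = 4 nights.
Gamma is conjugate to the Poisson likelihood: posterior is Gamma(shape = 6+23 = 29, rate = 3.3+4 = 7.3).
E[λ | data] = 29/7.3 = 3.973.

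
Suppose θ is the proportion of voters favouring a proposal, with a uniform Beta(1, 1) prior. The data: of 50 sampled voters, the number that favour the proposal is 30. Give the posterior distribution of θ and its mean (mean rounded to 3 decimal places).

Posterior: Beta(31, 21); mean ≈ 0.596

Observing 30 successes and 20 failures updates Beta(1, 1) by adding the success and failure counts to the two shape parameters: α = 1+30 = 31, β = 1+20 = 21.
E[θ | data] = 31/(31+21) = 0.596.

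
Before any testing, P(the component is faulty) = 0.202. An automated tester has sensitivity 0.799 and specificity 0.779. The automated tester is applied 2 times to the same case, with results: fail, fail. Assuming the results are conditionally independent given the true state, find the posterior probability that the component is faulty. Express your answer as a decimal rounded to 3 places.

Let H be the event that the component is faulty; start with P(H) = 0.202. P('fail'|H) = 0.799, P('fail'|¬H) = 0.221.
Update on result 1 ('fail'): P(H) ← 0.799·0.2020 / (0.799·0.2020 + 0.221·0.7980) = 0.16140/0.33776 = 0.4779.
Update on result 2 ('fail'): P(H) ← 0.799·0.4779 / (0.799·0.4779 + 0.221·0.5221) = 0.38181/0.49720 = 0.7679.

Posterior P(H) ≈ 0.768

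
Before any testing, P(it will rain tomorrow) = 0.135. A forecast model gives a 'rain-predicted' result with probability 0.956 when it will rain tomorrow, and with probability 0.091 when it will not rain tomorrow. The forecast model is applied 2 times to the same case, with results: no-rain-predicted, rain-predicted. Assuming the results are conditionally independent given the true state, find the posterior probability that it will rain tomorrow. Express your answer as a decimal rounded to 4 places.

Posterior P(H) ≈ 0.0735

Let H be the event that it will rain tomorrow; start with P(H) = 0.135. P('rain-predicted'|H) = 0.956, P('rain-predicted'|¬H) = 0.091.
Update on result 1 ('no-rain-predicted'): P(H) ← 0.044·0.1350 / (0.044·0.1350 + 0.909·0.8650) = 0.0059400/0.79222 = 0.0075.
Update on result 2 ('rain-predicted'): P(H) ← 0.956·0.0075 / (0.956·0.0075 + 0.091·0.9925) = 0.0071680/0.097486 = 0.0735.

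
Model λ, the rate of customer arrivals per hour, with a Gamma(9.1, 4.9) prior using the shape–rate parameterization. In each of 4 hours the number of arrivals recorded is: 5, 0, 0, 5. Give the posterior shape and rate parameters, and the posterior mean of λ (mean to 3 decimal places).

Posterior: Gamma(shape=19.1, rate=8.9); mean ≈ 2.146

The Poisson likelihood adds the total count to the shape and the number of exposure periods to the rate. Here ∑xᵢ = 10 and n = 4, so shape 9.1→19.1 and rate 4.9→8.9.
E[λ | data] = 19.1/8.9 = 2.146.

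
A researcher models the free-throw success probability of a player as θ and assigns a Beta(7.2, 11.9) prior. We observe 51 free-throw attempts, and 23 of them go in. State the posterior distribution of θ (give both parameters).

Posterior: Beta(30.2, 39.9)

The binomial likelihood is conjugate to the Beta prior: with 23 successes and 28 failures, the posterior is Beta(7.2+23, 11.9+28) = Beta(30.2, 39.9).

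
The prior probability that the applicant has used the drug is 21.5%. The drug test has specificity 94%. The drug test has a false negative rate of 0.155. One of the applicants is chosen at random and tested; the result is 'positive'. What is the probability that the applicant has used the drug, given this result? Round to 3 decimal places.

P(H | E) ≈ 0.794

Let H be the event that the applicant has used the drug. P(H) = 0.215, so P(¬H) = 0.785. With E the 'positive' result, P(E|H) = 0.845 and P(E|¬H) = 0.06.
P(E) = 0.845·0.215 + 0.06·0.785 = 0.18168 + 0.047100 = 0.22878.
By Bayes' theorem, P(H|E) = 0.18168 / 0.22878 = 0.794.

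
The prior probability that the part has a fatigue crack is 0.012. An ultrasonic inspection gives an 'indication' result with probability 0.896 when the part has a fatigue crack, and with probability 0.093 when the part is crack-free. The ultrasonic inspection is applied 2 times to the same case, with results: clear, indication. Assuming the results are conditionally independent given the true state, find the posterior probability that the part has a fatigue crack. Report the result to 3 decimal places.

Let H be the event that the part has a fatigue crack; start with P(H) = 0.012. P('indication'|H) = 0.896, P('indication'|¬H) = 0.093.
Update on result 1 ('clear'): P(H) ← 0.104·0.0120 / (0.104·0.0120 + 0.907·0.9880) = 0.0012480/0.89736 = 0.0014.
Update on result 2 ('indication'): P(H) ← 0.896·0.0014 / (0.896·0.0014 + 0.093·0.9986) = 0.0012461/0.094117 = 0.0132.

Posterior P(H) ≈ 0.013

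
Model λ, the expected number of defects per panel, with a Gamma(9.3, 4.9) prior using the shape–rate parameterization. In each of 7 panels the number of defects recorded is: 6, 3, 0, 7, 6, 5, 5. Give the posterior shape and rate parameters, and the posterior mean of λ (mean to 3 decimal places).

The Poisson likelihood adds the total count to the shape and the number of exposure periods to the rate. Here ∑xᵢ = 32 and n = 7, so shape 9.3→41.3 and rate 4.9→11.9.
E[λ | data] = 41.3/11.9 = 3.471.

Posterior: Gamma(shape=41.3, rate=11.9); mean ≈ 3.471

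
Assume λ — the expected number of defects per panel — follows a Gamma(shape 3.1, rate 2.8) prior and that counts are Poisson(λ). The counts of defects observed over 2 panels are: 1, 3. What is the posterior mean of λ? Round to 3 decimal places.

The Poisson likelihood adds the total count to the shape and the number of exposure periods to the rate. Here ∑xᵢ = 4 and n = 2, so shape 3.1→7.1 and rate 2.8→4.8.
Posterior mean = shape/rate = 7.1/4.8 = 1.479.

Posterior mean ≈ 1.479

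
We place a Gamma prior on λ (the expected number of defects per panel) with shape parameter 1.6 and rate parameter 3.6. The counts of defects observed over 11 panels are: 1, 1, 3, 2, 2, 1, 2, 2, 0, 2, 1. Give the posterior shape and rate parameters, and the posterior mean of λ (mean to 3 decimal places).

The Poisson likelihood adds the total count to the shape and the number of exposure periods to the rate. Here ∑xᵢ = 17 and n = 11, so shape 1.6→18.6 and rate 3.6→14.6.
E[λ | data] = 18.6/14.6 = 1.274.

Posterior: Gamma(shape=18.6, rate=14.6); mean ≈ 1.274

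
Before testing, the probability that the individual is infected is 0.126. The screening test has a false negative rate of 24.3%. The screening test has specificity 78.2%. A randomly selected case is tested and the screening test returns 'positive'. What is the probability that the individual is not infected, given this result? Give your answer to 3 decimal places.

Let H be the event that the individual is infected. P(H) = 0.126, so P(¬H) = 0.874. With E the 'positive' result, P(E|H) = 0.757 and P(E|¬H) = 0.218.
P(E) = 0.757·0.126 + 0.218·0.874 = 0.095382 + 0.19053 = 0.28591.
By Bayes' theorem, P(H|E) = 0.095382 / 0.28591 = 0.334. Hence P(¬H|E) = 1 − 0.334 = 0.666.

P(¬H | E) ≈ 0.666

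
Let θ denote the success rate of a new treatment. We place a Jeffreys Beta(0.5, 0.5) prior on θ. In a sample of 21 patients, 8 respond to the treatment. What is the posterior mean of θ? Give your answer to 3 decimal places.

Posterior mean ≈ 0.386

Observing 8 successes and 13 failures updates Beta(0.5, 0.5) by adding the success and failure counts to the two shape parameters: α = 0.5+8 = 8.5, β = 0.5+13 = 13.5.
Posterior mean = α/(α+β) = 8.5/22 = 0.386.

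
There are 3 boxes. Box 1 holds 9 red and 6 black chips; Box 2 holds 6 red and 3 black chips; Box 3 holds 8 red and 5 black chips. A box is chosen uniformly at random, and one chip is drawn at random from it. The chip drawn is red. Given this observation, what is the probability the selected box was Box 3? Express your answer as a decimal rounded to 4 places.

Tabulate prior·likelihood by source: [1] prior 0.333333, lik 0.6, product 0.2000; [2] prior 0.333333, lik 0.6667, product 0.2222; [3] prior 0.333333, lik 0.6154, product 0.2051.
Normalizing constant = 0.62735; the posterior for Box 3 is its product over the sum, 0.2051/0.62735 = 0.3270.

Posterior probability ≈ 0.3270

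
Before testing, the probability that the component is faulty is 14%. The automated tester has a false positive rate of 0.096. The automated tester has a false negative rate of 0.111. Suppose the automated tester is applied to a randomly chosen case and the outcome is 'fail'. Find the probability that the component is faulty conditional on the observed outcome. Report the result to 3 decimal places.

Let H be the event that the component is faulty. P(H) = 0.14, so P(¬H) = 0.86. With E the 'fail' result, P(E|H) = 0.889 and P(E|¬H) = 0.096.
P(E) = 0.889·0.14 + 0.096·0.86 = 0.12446 + 0.082560 = 0.20702.
By Bayes' theorem, P(H|E) = 0.12446 / 0.20702 = 0.601.

P(H | E) ≈ 0.601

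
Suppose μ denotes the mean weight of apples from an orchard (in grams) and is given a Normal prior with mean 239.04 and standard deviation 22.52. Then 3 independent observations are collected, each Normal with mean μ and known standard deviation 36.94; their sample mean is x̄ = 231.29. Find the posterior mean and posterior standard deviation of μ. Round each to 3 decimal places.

With known σ, the Normal prior is conjugate. Weight on the data is w = (n/σ²)/(n/σ² + 1/τ₀²) = 0.00219851/(0.00219851+0.00197180) = 0.52718.
Posterior mean = w·x̄ + (1−w)·μ₀ = 0.52718·231.29 + 0.47282·239.04 = 234.954. Posterior variance = 1/(0.00219851+0.00197180) = 239.791, so SD = 15.485.

Posterior mean ≈ 234.954; posterior SD ≈ 15.485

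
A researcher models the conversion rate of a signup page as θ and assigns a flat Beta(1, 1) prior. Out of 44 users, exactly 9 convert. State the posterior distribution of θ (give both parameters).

Posterior: Beta(10, 36)

Observing 9 successes and 35 failures updates Beta(1, 1) by adding the success and failure counts to the two shape parameters: α = 1+9 = 10, β = 1+35 = 36.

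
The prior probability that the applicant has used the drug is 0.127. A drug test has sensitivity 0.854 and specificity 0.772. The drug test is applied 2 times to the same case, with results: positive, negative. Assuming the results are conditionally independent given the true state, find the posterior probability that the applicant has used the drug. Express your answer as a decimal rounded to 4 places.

Posterior P(H) ≈ 0.0934

Let H be the event that the applicant has used the drug; start with P(H) = 0.127. P('positive'|H) = 0.854, P('positive'|¬H) = 0.228.
Update on result 1 ('positive'): P(H) ← 0.854·0.1270 / (0.854·0.1270 + 0.228·0.8730) = 0.10846/0.30750 = 0.3527.
Update on result 2 ('negative'): P(H) ← 0.146·0.3527 / (0.146·0.3527 + 0.772·0.6473) = 0.051495/0.55121 = 0.0934.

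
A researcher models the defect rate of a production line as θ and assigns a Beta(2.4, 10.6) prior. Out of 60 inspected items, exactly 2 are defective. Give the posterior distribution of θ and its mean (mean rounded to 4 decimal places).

Posterior: Beta(4.4, 68.6); mean ≈ 0.0603

The binomial likelihood is conjugate to the Beta prior: with 2 successes and 58 failures, the posterior is Beta(2.4+2, 10.6+58) = Beta(4.4, 68.6).
E[θ | data] = 4.4/(4.4+68.6) = 0.0603.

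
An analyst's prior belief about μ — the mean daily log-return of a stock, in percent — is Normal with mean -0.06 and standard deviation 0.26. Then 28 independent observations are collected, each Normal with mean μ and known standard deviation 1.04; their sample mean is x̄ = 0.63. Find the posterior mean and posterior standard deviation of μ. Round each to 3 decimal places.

With known σ, the Normal prior is conjugate. Weight on the data is w = (n/σ²)/(n/σ² + 1/τ₀²) = 25.8876/(25.8876+14.7929) = 0.63636.
Posterior mean = w·x̄ + (1−w)·μ₀ = 0.63636·0.63 + 0.36364·-0.06 = 0.379. Posterior variance = 1/(25.8876+14.7929) = 0.0245818, so SD = 0.157.

Posterior mean ≈ 0.379; posterior SD ≈ 0.157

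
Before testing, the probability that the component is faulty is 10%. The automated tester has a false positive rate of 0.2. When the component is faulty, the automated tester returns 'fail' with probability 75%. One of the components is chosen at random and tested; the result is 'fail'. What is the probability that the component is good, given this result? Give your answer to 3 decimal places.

Let H be the event that the component is faulty. P(H) = 0.1, so P(¬H) = 0.9. With E the 'fail' result, P(E|H) = 0.75 and P(E|¬H) = 0.2.
P(E) = 0.75·0.1 + 0.2·0.9 = 0.075000 + 0.18000 = 0.25500.
By Bayes' theorem, P(H|E) = 0.075000 / 0.25500 = 0.294. Hence P(¬H|E) = 1 − 0.294 = 0.706.

P(¬H | E) ≈ 0.706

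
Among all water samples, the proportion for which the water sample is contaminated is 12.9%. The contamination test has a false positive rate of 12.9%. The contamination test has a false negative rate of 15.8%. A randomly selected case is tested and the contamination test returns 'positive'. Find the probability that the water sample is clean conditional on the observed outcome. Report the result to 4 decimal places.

P(¬H | E) ≈ 0.5085

Write H for 'the water sample is contaminated'. Prior odds H:¬H = 0.129/0.871 = 0.14811. For the 'positive' outcome, the likelihood ratio is 0.842/0.129 = 6.5271.
Posterior odds = 0.14811 × 6.5271 = 0.96670, so P(H|E) = 0.96670/(1+0.96670) = 0.4915. Then P(¬H|E) = 1 − 0.4915 = 0.5085.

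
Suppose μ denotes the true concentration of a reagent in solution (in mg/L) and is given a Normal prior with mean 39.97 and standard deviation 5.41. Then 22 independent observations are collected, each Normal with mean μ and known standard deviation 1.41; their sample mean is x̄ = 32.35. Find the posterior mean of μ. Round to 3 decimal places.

Posterior mean ≈ 32.373

Prior precision 1/τ₀² = 1/5.41² = 0.0341669; data precision n/σ² = 22/1.41² = 11.0658.
Posterior precision = 0.0341669 + 11.0658 = 11.1000.
Posterior mean = (0.0341669·39.97 + 11.0658·32.35) / 11.1000 = 32.373.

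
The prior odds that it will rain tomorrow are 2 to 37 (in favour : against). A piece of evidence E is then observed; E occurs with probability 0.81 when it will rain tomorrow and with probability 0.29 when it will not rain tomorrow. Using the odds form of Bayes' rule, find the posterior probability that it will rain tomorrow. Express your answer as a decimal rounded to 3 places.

Posterior probability ≈ 0.131

Prior odds = 2/37 = 0.054054.
Likelihood ratio for E = 0.81/0.29 = 2.7931.
Posterior odds = prior odds × LR = 0.15098.
Posterior probability = odds/(1+odds) = 0.15098/1.1510 = 0.131.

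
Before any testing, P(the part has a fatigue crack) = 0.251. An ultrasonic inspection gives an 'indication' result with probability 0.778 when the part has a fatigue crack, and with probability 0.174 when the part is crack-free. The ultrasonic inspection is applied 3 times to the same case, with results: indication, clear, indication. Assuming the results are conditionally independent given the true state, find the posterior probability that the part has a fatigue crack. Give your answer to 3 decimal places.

Posterior P(H) ≈ 0.643

Let H be the event that the part has a fatigue crack; start with P(H) = 0.251. P('indication'|H) = 0.778, P('indication'|¬H) = 0.174.
Update on result 1 ('indication'): P(H) ← 0.778·0.2510 / (0.778·0.2510 + 0.174·0.7490) = 0.19528/0.32560 = 0.5997.
Update on result 2 ('clear'): P(H) ← 0.222·0.5997 / (0.222·0.5997 + 0.826·0.4003) = 0.13314/0.46376 = 0.2871.
Update on result 3 ('indication'): P(H) ← 0.778·0.2871 / (0.778·0.2871 + 0.174·0.7129) = 0.22336/0.34741 = 0.6429.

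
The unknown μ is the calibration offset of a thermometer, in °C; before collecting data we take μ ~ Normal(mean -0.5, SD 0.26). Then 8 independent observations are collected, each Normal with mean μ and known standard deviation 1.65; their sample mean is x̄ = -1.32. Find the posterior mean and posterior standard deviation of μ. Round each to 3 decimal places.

Prior precision 1/τ₀² = 1/0.26² = 14.7929; data precision n/σ² = 8/1.65² = 2.93848.
Posterior precision = 14.7929 + 2.93848 = 17.7314, giving posterior SD = 1/√17.7314 = 0.237.
Posterior mean = (14.7929·-0.5 + 2.93848·-1.32) / 17.7314 = -0.636.

Posterior mean ≈ -0.636; posterior SD ≈ 0.237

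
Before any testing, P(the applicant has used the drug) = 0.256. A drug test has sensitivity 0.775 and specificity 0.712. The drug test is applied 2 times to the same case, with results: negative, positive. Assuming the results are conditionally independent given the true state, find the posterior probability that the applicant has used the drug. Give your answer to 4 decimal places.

Posterior P(H) ≈ 0.2264

Let H be the event that the applicant has used the drug; start with P(H) = 0.256. P('positive'|H) = 0.775, P('positive'|¬H) = 0.288.
Update on result 1 ('negative'): P(H) ← 0.225·0.2560 / (0.225·0.2560 + 0.712·0.7440) = 0.057600/0.58733 = 0.0981.
Update on result 2 ('positive'): P(H) ← 0.775·0.0981 / (0.775·0.0981 + 0.288·0.9019) = 0.076005/0.33576 = 0.2264.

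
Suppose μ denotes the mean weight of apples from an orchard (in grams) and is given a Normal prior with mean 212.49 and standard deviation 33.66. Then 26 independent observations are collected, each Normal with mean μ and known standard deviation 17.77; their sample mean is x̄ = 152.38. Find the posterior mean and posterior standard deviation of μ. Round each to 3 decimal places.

With known σ, the Normal prior is conjugate. Weight on the data is w = (n/σ²)/(n/σ² + 1/τ₀²) = 0.0823377/(0.0823377+0.00088262) = 0.98939.
Posterior mean = w·x̄ + (1−w)·μ₀ = 0.98939·152.38 + 0.010606·212.49 = 153.018. Posterior variance = 1/(0.0823377+0.00088262) = 12.0163, so SD = 3.466.

Posterior mean ≈ 153.018; posterior SD ≈ 3.466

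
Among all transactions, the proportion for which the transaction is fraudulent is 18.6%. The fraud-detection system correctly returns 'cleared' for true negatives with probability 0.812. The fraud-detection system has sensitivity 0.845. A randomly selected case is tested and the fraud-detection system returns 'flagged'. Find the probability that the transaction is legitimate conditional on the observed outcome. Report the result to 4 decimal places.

P(¬H | E) ≈ 0.4933

Let H be the event that the transaction is fraudulent. P(H) = 0.186, so P(¬H) = 0.814. With E the 'flagged' result, P(E|H) = 0.845 and P(E|¬H) = 0.188.
P(E) = 0.845·0.186 + 0.188·0.814 = 0.15717 + 0.15303 = 0.31020.
By Bayes' theorem, P(H|E) = 0.15717 / 0.31020 = 0.5067. Hence P(¬H|E) = 1 − 0.5067 = 0.4933.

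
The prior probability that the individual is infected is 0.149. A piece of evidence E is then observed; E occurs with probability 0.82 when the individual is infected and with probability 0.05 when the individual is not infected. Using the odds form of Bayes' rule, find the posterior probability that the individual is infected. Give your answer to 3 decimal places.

Posterior probability ≈ 0.742

Prior odds = 0.149/(1−0.149) = 0.17509. In log-odds, ln(0.17509) = -1.7425.
Add log likelihood ratio: ln(16.400) = 2.7973.
Posterior log-odds = 1.0548, so posterior odds = exp(1.0548) = 2.8714. Converting, P(H|E) = 2.8714/3.8714 = 0.742.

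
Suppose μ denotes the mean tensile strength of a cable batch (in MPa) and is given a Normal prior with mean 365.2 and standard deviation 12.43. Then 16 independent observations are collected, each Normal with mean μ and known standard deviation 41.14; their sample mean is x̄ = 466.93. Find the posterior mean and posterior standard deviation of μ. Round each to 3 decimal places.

With known σ, the Normal prior is conjugate. Weight on the data is w = (n/σ²)/(n/σ² + 1/τ₀²) = 0.00945347/(0.00945347+0.00647229) = 0.59360.
Posterior mean = w·x̄ + (1−w)·μ₀ = 0.59360·466.93 + 0.40640·365.2 = 425.587. Posterior variance = 1/(0.00945347+0.00647229) = 62.7914, so SD = 7.924.

Posterior mean ≈ 425.587; posterior SD ≈ 7.924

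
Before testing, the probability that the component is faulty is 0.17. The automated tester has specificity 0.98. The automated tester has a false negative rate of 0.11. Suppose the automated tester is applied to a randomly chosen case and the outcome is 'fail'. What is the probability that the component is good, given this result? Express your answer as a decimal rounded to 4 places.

P(¬H | E) ≈ 0.0989

Let H be the event that the component is faulty. P(H) = 0.17, so P(¬H) = 0.83. With E the 'fail' result, P(E|H) = 0.89 and P(E|¬H) = 0.02.
P(E) = 0.89·0.17 + 0.02·0.83 = 0.15130 + 0.016600 = 0.16790.
By Bayes' theorem, P(H|E) = 0.15130 / 0.16790 = 0.9011. Hence P(¬H|E) = 1 − 0.9011 = 0.0989.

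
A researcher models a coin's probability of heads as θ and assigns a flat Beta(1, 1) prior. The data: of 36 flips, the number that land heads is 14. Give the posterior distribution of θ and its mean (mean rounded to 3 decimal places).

The binomial likelihood is conjugate to the Beta prior: with 14 successes and 22 failures, the posterior is Beta(1+14, 1+22) = Beta(15, 23).
Posterior mean = α/(α+β) = 15/38 = 0.395.

Posterior: Beta(15, 23); mean ≈ 0.395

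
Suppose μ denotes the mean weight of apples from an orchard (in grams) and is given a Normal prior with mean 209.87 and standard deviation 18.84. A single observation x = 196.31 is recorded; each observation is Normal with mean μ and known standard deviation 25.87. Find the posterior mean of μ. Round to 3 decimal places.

Posterior mean ≈ 205.171

Prior precision 1/τ₀² = 1/18.84² = 0.00281733; data precision n/σ² = 1/25.87² = 0.00149419.
Posterior precision = 0.00281733 + 0.00149419 = 0.00431153.
Posterior mean = (0.00281733·209.87 + 0.00149419·196.31) / 0.00431153 = 205.171.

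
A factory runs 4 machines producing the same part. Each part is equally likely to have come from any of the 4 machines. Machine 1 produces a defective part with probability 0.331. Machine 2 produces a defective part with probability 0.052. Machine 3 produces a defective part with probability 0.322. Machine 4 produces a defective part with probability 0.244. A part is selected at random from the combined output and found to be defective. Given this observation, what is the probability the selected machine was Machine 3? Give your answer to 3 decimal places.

Tabulate prior·likelihood by source: [1] prior 0.25, lik 0.331, product 0.08275; [2] prior 0.25, lik 0.052, product 0.01300; [3] prior 0.25, lik 0.322, product 0.08050; [4] prior 0.25, lik 0.244, product 0.06100.
Normalizing constant = 0.23725; the posterior for Machine 3 is its product over the sum, 0.08050/0.23725 = 0.339.

Posterior probability ≈ 0.339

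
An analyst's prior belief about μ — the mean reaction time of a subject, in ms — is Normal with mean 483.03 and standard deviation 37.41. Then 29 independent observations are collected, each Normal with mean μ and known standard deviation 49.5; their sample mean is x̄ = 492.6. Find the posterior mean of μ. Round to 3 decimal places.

Prior precision 1/τ₀² = 1/37.41² = 0.00071454; data precision n/σ² = 29/49.5² = 0.0118355.
Posterior precision = 0.00071454 + 0.0118355 = 0.0125501.
Posterior mean = (0.00071454·483.03 + 0.0118355·492.6) / 0.0125501 = 492.055.

Posterior mean ≈ 492.055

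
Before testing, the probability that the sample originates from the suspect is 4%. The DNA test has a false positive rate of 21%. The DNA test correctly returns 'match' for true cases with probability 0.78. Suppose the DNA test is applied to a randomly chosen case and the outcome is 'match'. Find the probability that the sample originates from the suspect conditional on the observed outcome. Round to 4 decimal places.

P(H | E) ≈ 0.1340

Write H for 'the sample originates from the suspect'. Prior odds H:¬H = 0.04/0.96 = 0.041667. For the 'match' outcome, the likelihood ratio is 0.78/0.21 = 3.7143.
Posterior odds = 0.041667 × 3.7143 = 0.15476, so P(H|E) = 0.15476/(1+0.15476) = 0.1340.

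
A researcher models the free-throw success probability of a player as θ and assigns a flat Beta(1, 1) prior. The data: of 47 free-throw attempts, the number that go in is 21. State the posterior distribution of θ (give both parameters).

Posterior: Beta(22, 27)

Observing 21 successes and 26 failures updates Beta(1, 1) by adding the success and failure counts to the two shape parameters: α = 1+21 = 22, β = 1+26 = 27.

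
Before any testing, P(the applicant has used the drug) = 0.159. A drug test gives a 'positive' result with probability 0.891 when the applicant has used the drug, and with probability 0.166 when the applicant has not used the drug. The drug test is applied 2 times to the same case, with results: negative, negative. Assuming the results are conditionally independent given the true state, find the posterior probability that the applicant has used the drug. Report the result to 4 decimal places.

Let H be the event that the applicant has used the drug; start with P(H) = 0.159. P('positive'|H) = 0.891, P('positive'|¬H) = 0.166.
Update on result 1 ('negative'): P(H) ← 0.109·0.1590 / (0.109·0.1590 + 0.834·0.8410) = 0.017331/0.71872 = 0.0241.
Update on result 2 ('negative'): P(H) ← 0.109·0.0241 / (0.109·0.0241 + 0.834·0.9759) = 0.0026284/0.81652 = 0.0032.

Posterior P(H) ≈ 0.0032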